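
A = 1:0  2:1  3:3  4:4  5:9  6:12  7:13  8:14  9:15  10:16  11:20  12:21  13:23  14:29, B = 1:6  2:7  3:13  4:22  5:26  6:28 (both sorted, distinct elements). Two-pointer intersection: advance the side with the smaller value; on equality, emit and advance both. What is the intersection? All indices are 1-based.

intersection = [13]

i=1 j=1: 0<6, i++
i=2 j=1: 1<6, i++
i=3 j=1: 3<6, i++
i=4 j=1: 4<6, i++
i=5 j=1: 9>6, j++
i=5 j=2: 9>7, j++
i=5 j=3: 9<13, i++
i=6 j=3: 12<13, i++
i=7 j=3: 13==13 emit, i++,j++
i=8 j=4: 14<22, i++
i=9 j=4: 15<22, i++
i=10 j=4: 16<22, i++
i=11 j=4: 20<22, i++
i=12 j=4: 21<22, i++
i=13 j=4: 23>22, j++
i=13 j=5: 23<26, i++
i=14 j=5: 29>26, j++
i=14 j=6: 29>28, j++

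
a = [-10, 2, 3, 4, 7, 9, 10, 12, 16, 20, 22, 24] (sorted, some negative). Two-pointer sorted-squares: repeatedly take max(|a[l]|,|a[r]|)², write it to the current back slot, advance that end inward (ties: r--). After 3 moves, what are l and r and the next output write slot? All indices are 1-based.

[1,12] |-10|<=|24| out[12]=576 → r--
[1,11] |-10|<=|22| out[11]=484 → r--
[1,10] |-10|<=|20| out[10]=400 → r--

l=1, r=9, next write slot=9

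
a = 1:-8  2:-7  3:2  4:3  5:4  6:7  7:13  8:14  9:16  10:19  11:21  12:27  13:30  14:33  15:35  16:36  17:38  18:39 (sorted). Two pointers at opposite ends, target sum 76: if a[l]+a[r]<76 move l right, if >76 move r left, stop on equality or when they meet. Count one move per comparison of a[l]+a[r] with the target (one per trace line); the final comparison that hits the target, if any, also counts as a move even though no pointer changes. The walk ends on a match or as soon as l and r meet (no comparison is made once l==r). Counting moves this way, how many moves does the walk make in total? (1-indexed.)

17 moves

l=1 r=18: -8+39=31 <76, l++
l=2 r=18: -7+39=32 <76, l++
l=3 r=18: 2+39=41 <76, l++
l=4 r=18: 3+39=42 <76, l++
l=5 r=18: 4+39=43 <76, l++
l=6 r=18: 7+39=46 <76, l++
l=7 r=18: 13+39=52 <76, l++
l=8 r=18: 14+39=53 <76, l++
l=9 r=18: 16+39=55 <76, l++
l=10 r=18: 19+39=58 <76, l++
l=11 r=18: 21+39=60 <76, l++
l=12 r=18: 27+39=66 <76, l++
l=13 r=18: 30+39=69 <76, l++
l=14 r=18: 33+39=72 <76, l++
l=15 r=18: 35+39=74 <76, l++
l=16 r=18: 36+39=75 <76, l++
l=17 r=18: 38+39=77 >76, r--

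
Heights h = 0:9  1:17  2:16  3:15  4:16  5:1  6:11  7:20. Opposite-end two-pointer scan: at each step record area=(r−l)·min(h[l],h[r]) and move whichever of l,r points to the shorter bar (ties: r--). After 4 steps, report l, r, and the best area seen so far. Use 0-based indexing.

l=4, r=7, best area=102

[0,7] min(9,20)*7=63 best=63 * → l++
[1,7] min(17,20)*6=102 best=102 * → l++
[2,7] min(16,20)*5=80 best=102 → l++
[3,7] min(15,20)*4=60 best=102 → l++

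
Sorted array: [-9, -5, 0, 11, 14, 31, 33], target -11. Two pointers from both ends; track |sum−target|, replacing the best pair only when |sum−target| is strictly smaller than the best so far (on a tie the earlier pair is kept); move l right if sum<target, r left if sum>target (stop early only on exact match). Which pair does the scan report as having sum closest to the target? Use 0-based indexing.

l=0 r=6: -9+33=24 d=35 *, r--
l=0 r=5: -9+31=22 d=33 *, r--
l=0 r=4: -9+14=5 d=16 *, r--
l=0 r=3: -9+11=2 d=13 *, r--
l=0 r=2: -9+0=-9 d=2 *, r--
l=0 r=1: -9+-5=-14 d=3, l++

pair (-9, 0) with sum -9 (|Δ|=2)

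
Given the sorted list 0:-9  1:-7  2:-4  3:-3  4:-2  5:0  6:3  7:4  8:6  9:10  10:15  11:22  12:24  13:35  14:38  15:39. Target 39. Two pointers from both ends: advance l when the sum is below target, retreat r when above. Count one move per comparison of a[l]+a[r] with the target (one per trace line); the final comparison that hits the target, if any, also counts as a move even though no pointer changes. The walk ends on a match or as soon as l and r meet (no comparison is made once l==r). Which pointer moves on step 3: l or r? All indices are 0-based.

l=0 r=15: -9+39=30 <39, l++
l=1 r=15: -7+39=32 <39, l++
l=2 r=15: -4+39=35 <39, l++

l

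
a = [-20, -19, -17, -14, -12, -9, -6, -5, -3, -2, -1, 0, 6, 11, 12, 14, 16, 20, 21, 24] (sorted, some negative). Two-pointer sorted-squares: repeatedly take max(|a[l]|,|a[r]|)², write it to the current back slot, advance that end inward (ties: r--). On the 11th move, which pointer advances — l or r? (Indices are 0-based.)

l=0 r=19: |-20|<=|24| out[19]=576, r--
l=0 r=18: |-20|<=|21| out[18]=441, r--
l=0 r=17: |-20|<=|20| out[17]=400, r--
l=0 r=16: |-20|>|16| out[16]=400, l++
l=1 r=16: |-19|>|16| out[15]=361, l++
l=2 r=16: |-17|>|16| out[14]=289, l++
l=3 r=16: |-14|<=|16| out[13]=256, r--
l=3 r=15: |-14|<=|14| out[12]=196, r--
l=3 r=14: |-14|>|12| out[11]=196, l++
l=4 r=14: |-12|<=|12| out[10]=144, r--
l=4 r=13: |-12|>|11| out[9]=144, l++

l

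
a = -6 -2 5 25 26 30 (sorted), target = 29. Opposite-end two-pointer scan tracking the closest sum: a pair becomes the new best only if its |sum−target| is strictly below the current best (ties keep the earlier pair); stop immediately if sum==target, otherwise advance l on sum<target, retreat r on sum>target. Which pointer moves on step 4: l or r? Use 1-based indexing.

[1,6] -6+30=24 d=5 * → l++
[2,6] -2+30=28 d=1 * → l++
[3,6] 5+30=35 d=6 → r--
[3,5] 5+26=31 d=2 → r--

r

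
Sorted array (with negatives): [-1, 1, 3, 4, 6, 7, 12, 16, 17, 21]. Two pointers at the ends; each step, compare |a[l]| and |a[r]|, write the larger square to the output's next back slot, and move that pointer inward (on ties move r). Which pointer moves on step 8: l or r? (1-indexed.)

r

[1,10] |-1|<=|21| out[10]=441 → r--
[1,9] |-1|<=|17| out[9]=289 → r--
[1,8] |-1|<=|16| out[8]=256 → r--
[1,7] |-1|<=|12| out[7]=144 → r--
[1,6] |-1|<=|7| out[6]=49 → r--
[1,5] |-1|<=|6| out[5]=36 → r--
[1,4] |-1|<=|4| out[4]=16 → r--
[1,3] |-1|<=|3| out[3]=9 → r--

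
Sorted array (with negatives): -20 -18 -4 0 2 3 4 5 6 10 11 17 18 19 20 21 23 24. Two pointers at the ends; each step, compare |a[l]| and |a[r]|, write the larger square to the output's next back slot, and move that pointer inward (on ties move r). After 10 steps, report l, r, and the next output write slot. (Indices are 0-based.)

[0,17] |-20|<=|24| out[17]=576 → r--
[0,16] |-20|<=|23| out[16]=529 → r--
[0,15] |-20|<=|21| out[15]=441 → r--
[0,14] |-20|<=|20| out[14]=400 → r--
[0,13] |-20|>|19| out[13]=400 → l++
[1,13] |-18|<=|19| out[12]=361 → r--
[1,12] |-18|<=|18| out[11]=324 → r--
[1,11] |-18|>|17| out[10]=324 → l++
[2,11] |-4|<=|17| out[9]=289 → r--
[2,10] |-4|<=|11| out[8]=121 → r--

l=2, r=9, next write slot=7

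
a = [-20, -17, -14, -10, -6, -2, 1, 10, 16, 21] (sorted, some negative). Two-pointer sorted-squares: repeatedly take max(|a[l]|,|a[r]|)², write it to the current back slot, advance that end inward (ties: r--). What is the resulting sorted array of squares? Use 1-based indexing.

[1, 4, 36, 100, 100, 196, 256, 289, 400, 441]

l=1 r=10: |-20|<=|21| out[10]=441, r--
l=1 r=9: |-20|>|16| out[9]=400, l++
l=2 r=9: |-17|>|16| out[8]=289, l++
l=3 r=9: |-14|<=|16| out[7]=256, r--
l=3 r=8: |-14|>|10| out[6]=196, l++
l=4 r=8: |-10|<=|10| out[5]=100, r--
l=4 r=7: |-10|>|1| out[4]=100, l++
l=5 r=7: |-6|>|1| out[3]=36, l++
l=6 r=7: |-2|>|1| out[2]=4, l++
l=7 r=7: |1|<=|1| out[1]=1, r--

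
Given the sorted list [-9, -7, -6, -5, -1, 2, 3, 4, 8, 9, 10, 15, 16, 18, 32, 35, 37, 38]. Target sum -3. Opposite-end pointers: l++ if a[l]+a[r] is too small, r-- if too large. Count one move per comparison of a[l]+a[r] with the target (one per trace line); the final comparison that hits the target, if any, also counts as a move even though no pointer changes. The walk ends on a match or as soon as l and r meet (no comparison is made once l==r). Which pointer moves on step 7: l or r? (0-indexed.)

r

l=0 r=17: -9+38=29 >-3, r--
l=0 r=16: -9+37=28 >-3, r--
l=0 r=15: -9+35=26 >-3, r--
l=0 r=14: -9+32=23 >-3, r--
l=0 r=13: -9+18=9 >-3, r--
l=0 r=12: -9+16=7 >-3, r--
l=0 r=11: -9+15=6 >-3, r--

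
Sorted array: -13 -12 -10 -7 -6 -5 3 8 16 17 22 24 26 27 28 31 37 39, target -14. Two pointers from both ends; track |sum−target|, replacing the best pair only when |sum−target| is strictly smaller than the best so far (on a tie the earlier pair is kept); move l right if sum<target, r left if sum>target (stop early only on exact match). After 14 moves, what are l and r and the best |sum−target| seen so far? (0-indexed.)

l=0 r=17: -13+39=26 d=40 *, r--
l=0 r=16: -13+37=24 d=38 *, r--
l=0 r=15: -13+31=18 d=32 *, r--
l=0 r=14: -13+28=15 d=29 *, r--
l=0 r=13: -13+27=14 d=28 *, r--
l=0 r=12: -13+26=13 d=27 *, r--
l=0 r=11: -13+24=11 d=25 *, r--
l=0 r=10: -13+22=9 d=23 *, r--
l=0 r=9: -13+17=4 d=18 *, r--
l=0 r=8: -13+16=3 d=17 *, r--
l=0 r=7: -13+8=-5 d=9 *, r--
l=0 r=6: -13+3=-10 d=4 *, r--
l=0 r=5: -13+-5=-18 d=4, l++
l=1 r=5: -12+-5=-17 d=3 *, l++

l=2, r=5, best |Δ|=3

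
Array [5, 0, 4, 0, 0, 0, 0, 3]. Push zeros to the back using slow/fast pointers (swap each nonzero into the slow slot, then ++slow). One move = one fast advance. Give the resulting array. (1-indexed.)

[5, 4, 3, 0, 0, 0, 0, 0]

(s=1,f=1) a[fast]=5≠0 swap→a[1]=5 → slow++,fast++
(s=2,f=2) a[fast]=0 → fast++
(s=2,f=3) a[fast]=4≠0 swap→a[2]=4 → slow++,fast++
(s=3,f=4) a[fast]=0 → fast++
(s=3,f=5) a[fast]=0 → fast++
(s=3,f=6) a[fast]=0 → fast++
(s=3,f=7) a[fast]=0 → fast++
(s=3,f=8) a[fast]=3≠0 swap→a[3]=3 → slow++,fast++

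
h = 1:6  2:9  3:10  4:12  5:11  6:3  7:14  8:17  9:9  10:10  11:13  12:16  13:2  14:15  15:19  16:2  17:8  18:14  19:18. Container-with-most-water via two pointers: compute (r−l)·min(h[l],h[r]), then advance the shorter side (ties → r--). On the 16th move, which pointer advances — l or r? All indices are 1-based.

[1,19] min(6,18)*18=108 best=108 * → l++
[2,19] min(9,18)*17=153 best=153 * → l++
[3,19] min(10,18)*16=160 best=160 * → l++
[4,19] min(12,18)*15=180 best=180 * → l++
[5,19] min(11,18)*14=154 best=180 → l++
[6,19] min(3,18)*13=39 best=180 → l++
[7,19] min(14,18)*12=168 best=180 → l++
[8,19] min(17,18)*11=187 best=187 * → l++
[9,19] min(9,18)*10=90 best=187 → l++
[10,19] min(10,18)*9=90 best=187 → l++
[11,19] min(13,18)*8=104 best=187 → l++
[12,19] min(16,18)*7=112 best=187 → l++
[13,19] min(2,18)*6=12 best=187 → l++
[14,19] min(15,18)*5=75 best=187 → l++
[15,19] min(19,18)*4=72 best=187 → r--
[15,18] min(19,14)*3=42 best=187 → r--

r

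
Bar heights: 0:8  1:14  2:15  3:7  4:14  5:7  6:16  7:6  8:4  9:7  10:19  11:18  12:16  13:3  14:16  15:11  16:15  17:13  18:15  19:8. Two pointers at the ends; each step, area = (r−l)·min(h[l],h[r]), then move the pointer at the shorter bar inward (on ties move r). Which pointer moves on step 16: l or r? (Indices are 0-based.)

l=0 r=19: min(8,8)*19=152 best=152 *, r--
l=0 r=18: min(8,15)*18=144 best=152, l++
l=1 r=18: min(14,15)*17=238 best=238 *, l++
l=2 r=18: min(15,15)*16=240 best=240 *, r--
l=2 r=17: min(15,13)*15=195 best=240, r--
l=2 r=16: min(15,15)*14=210 best=240, r--
l=2 r=15: min(15,11)*13=143 best=240, r--
l=2 r=14: min(15,16)*12=180 best=240, l++
l=3 r=14: min(7,16)*11=77 best=240, l++
l=4 r=14: min(14,16)*10=140 best=240, l++
l=5 r=14: min(7,16)*9=63 best=240, l++
l=6 r=14: min(16,16)*8=128 best=240, r--
l=6 r=13: min(16,3)*7=21 best=240, r--
l=6 r=12: min(16,16)*6=96 best=240, r--
l=6 r=11: min(16,18)*5=80 best=240, l++
l=7 r=11: min(6,18)*4=24 best=240, l++

l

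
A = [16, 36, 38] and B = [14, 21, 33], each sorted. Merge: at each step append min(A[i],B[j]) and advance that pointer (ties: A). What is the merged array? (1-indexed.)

[14, 16, 21, 33, 36, 38]

i=1 j=1: A[i]=16>B[j]=14 take 14, j++
i=1 j=2: A[i]=16<=B[j]=21 take 16, i++
i=2 j=2: A[i]=36>B[j]=21 take 21, j++
i=2 j=3: A[i]=36>B[j]=33 take 33, j++
i=2 j=4: B done, take A[i]=36, i++
i=3 j=4: B done, take A[i]=38, i++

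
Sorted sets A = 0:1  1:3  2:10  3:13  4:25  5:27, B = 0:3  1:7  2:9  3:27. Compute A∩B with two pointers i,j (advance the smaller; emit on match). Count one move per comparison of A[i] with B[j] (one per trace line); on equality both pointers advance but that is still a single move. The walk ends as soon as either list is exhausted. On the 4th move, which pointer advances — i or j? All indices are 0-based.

j

i=0 j=0: 1<3, i++
i=1 j=0: 3==3 emit, i++,j++
i=2 j=1: 10>7, j++
i=2 j=2: 10>9, j++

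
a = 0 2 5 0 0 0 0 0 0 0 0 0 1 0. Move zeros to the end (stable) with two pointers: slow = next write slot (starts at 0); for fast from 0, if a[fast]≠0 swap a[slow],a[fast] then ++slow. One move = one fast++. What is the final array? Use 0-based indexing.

[2, 5, 1, 0, 0, 0, 0, 0, 0, 0, 0, 0, 0, 0]

(s=0,f=0) a[fast]=0 → fast++
(s=0,f=1) a[fast]=2≠0 swap→a[0]=2 → slow++,fast++
(s=1,f=2) a[fast]=5≠0 swap→a[1]=5 → slow++,fast++
(s=2,f=3) a[fast]=0 → fast++
(s=2,f=4) a[fast]=0 → fast++
(s=2,f=5) a[fast]=0 → fast++
(s=2,f=6) a[fast]=0 → fast++
(s=2,f=7) a[fast]=0 → fast++
(s=2,f=8) a[fast]=0 → fast++
(s=2,f=9) a[fast]=0 → fast++
(s=2,f=10) a[fast]=0 → fast++
(s=2,f=11) a[fast]=0 → fast++
(s=2,f=12) a[fast]=1≠0 swap→a[2]=1 → slow++,fast++
(s=3,f=13) a[fast]=0 → fast++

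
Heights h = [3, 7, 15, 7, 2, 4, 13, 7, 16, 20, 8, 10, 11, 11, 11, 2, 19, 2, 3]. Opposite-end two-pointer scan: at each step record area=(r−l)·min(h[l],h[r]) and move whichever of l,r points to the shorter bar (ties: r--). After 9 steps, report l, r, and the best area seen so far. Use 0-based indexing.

[0,18] min(3,3)*18=54 best=54 * → r--
[0,17] min(3,2)*17=34 best=54 → r--
[0,16] min(3,19)*16=48 best=54 → l++
[1,16] min(7,19)*15=105 best=105 * → l++
[2,16] min(15,19)*14=210 best=210 * → l++
[3,16] min(7,19)*13=91 best=210 → l++
[4,16] min(2,19)*12=24 best=210 → l++
[5,16] min(4,19)*11=44 best=210 → l++
[6,16] min(13,19)*10=130 best=210 → l++

l=7, r=16, best area=210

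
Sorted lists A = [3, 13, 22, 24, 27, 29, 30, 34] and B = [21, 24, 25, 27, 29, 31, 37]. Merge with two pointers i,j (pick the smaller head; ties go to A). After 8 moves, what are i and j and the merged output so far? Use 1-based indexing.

i=6, j=4, merged so far=[3, 13, 21, 22, 24, 24, 25, 27]

[i=1,j=1] A[i]=3<=B[j]=21 take 3 → i++
[i=2,j=1] A[i]=13<=B[j]=21 take 13 → i++
[i=3,j=1] A[i]=22>B[j]=21 take 21 → j++
[i=3,j=2] A[i]=22<=B[j]=24 take 22 → i++
[i=4,j=2] A[i]=24<=B[j]=24 take 24 → i++
[i=5,j=2] A[i]=27>B[j]=24 take 24 → j++
[i=5,j=3] A[i]=27>B[j]=25 take 25 → j++
[i=5,j=4] A[i]=27<=B[j]=27 take 27 → i++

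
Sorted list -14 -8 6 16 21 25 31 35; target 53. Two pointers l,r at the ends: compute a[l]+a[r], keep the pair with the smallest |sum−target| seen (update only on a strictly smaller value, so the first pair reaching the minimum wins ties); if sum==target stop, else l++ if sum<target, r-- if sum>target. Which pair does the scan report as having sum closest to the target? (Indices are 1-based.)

pair (21, 31) with sum 52 (|Δ|=1)

[1,8] -14+35=21 d=32 * → l++
[2,8] -8+35=27 d=26 * → l++
[3,8] 6+35=41 d=12 * → l++
[4,8] 16+35=51 d=2 * → l++
[5,8] 21+35=56 d=3 → r--
[5,7] 21+31=52 d=1 * → l++
[6,7] 25+31=56 d=3 → r--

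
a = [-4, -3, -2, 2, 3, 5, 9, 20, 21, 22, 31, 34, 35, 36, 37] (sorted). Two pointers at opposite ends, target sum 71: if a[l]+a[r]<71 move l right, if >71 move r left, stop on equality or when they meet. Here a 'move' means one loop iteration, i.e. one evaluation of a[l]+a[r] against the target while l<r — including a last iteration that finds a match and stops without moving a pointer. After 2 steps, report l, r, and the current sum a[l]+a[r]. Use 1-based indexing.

l=1 r=15: -4+37=33 <71, l++
l=2 r=15: -3+37=34 <71, l++

l=3, r=15, sum=35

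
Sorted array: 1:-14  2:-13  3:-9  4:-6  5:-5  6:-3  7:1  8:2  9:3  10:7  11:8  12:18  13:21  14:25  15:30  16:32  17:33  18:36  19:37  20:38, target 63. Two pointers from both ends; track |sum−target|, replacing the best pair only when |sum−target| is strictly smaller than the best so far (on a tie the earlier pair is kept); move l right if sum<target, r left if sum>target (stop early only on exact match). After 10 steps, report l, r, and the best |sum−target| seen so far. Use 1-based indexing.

l=11, r=20, best |Δ|=18

[1,20] -14+38=24 d=39 * → l++
[2,20] -13+38=25 d=38 * → l++
[3,20] -9+38=29 d=34 * → l++
[4,20] -6+38=32 d=31 * → l++
[5,20] -5+38=33 d=30 * → l++
[6,20] -3+38=35 d=28 * → l++
[7,20] 1+38=39 d=24 * → l++
[8,20] 2+38=40 d=23 * → l++
[9,20] 3+38=41 d=22 * → l++
[10,20] 7+38=45 d=18 * → l++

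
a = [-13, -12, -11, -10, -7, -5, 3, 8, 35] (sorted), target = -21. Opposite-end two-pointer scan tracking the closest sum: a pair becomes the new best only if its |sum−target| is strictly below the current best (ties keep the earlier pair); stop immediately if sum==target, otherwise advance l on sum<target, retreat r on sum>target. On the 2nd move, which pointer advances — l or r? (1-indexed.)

[1,9] -13+35=22 d=43 * → r--
[1,8] -13+8=-5 d=16 * → r--

r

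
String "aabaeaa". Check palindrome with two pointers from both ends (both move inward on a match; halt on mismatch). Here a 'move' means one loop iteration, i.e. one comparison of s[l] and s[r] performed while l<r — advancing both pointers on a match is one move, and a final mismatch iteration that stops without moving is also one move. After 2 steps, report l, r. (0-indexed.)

[0,6] 'a'=='a' → l++,r--
[1,5] 'a'=='a' → l++,r--

l=2, r=4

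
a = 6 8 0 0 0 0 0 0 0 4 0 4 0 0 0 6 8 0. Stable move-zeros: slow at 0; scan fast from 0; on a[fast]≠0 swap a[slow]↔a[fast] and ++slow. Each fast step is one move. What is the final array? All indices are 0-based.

[6, 8, 4, 4, 6, 8, 0, 0, 0, 0, 0, 0, 0, 0, 0, 0, 0, 0]

(s=0,f=0) a[fast]=6≠0 swap→a[0]=6 → slow++,fast++
(s=1,f=1) a[fast]=8≠0 swap→a[1]=8 → slow++,fast++
(s=2,f=2) a[fast]=0 → fast++
(s=2,f=3) a[fast]=0 → fast++
(s=2,f=4) a[fast]=0 → fast++
(s=2,f=5) a[fast]=0 → fast++
(s=2,f=6) a[fast]=0 → fast++
(s=2,f=7) a[fast]=0 → fast++
(s=2,f=8) a[fast]=0 → fast++
(s=2,f=9) a[fast]=4≠0 swap→a[2]=4 → slow++,fast++
(s=3,f=10) a[fast]=0 → fast++
(s=3,f=11) a[fast]=4≠0 swap→a[3]=4 → slow++,fast++
(s=4,f=12) a[fast]=0 → fast++
(s=4,f=13) a[fast]=0 → fast++
(s=4,f=14) a[fast]=0 → fast++
(s=4,f=15) a[fast]=6≠0 swap→a[4]=6 → slow++,fast++
(s=5,f=16) a[fast]=8≠0 swap→a[5]=8 → slow++,fast++
(s=6,f=17) a[fast]=0 → fast++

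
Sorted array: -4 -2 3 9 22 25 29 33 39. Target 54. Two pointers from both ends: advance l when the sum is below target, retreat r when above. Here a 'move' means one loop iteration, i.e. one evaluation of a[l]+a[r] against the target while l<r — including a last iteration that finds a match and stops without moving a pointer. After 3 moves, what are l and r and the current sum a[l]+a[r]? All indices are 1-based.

l=4, r=9, sum=48

[1,9] -4+39=35 <54 → l++
[2,9] -2+39=37 <54 → l++
[3,9] 3+39=42 <54 → l++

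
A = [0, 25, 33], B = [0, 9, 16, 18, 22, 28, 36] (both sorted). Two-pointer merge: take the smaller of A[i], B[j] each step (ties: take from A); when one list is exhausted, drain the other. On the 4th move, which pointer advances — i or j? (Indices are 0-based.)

i=0 j=0: A[i]=0<=B[j]=0 take 0, i++
i=1 j=0: A[i]=25>B[j]=0 take 0, j++
i=1 j=1: A[i]=25>B[j]=9 take 9, j++
i=1 j=2: A[i]=25>B[j]=16 take 16, j++

j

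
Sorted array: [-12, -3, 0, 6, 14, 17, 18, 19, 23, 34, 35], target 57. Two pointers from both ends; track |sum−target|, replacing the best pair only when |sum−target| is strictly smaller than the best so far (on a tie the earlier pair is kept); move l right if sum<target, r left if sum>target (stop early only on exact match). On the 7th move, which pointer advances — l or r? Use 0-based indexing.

l

[0,10] -12+35=23 d=34 * → l++
[1,10] -3+35=32 d=25 * → l++
[2,10] 0+35=35 d=22 * → l++
[3,10] 6+35=41 d=16 * → l++
[4,10] 14+35=49 d=8 * → l++
[5,10] 17+35=52 d=5 * → l++
[6,10] 18+35=53 d=4 * → l++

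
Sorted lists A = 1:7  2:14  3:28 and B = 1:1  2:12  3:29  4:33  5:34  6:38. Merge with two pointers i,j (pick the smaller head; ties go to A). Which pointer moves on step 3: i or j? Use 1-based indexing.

i=1 j=1: A[i]=7>B[j]=1 take 1, j++
i=1 j=2: A[i]=7<=B[j]=12 take 7, i++
i=2 j=2: A[i]=14>B[j]=12 take 12, j++

j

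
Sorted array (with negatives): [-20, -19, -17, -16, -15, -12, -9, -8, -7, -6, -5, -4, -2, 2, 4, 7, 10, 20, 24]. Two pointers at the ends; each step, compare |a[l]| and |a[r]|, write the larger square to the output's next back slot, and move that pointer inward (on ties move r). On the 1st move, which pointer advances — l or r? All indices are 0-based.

[0,18] |-20|<=|24| out[18]=576 → r--

r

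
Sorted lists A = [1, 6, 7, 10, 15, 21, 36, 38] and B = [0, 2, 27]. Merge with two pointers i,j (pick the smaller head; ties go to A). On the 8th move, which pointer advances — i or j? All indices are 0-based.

i

[i=0,j=0] A[i]=1>B[j]=0 take 0 → j++
[i=0,j=1] A[i]=1<=B[j]=2 take 1 → i++
[i=1,j=1] A[i]=6>B[j]=2 take 2 → j++
[i=1,j=2] A[i]=6<=B[j]=27 take 6 → i++
[i=2,j=2] A[i]=7<=B[j]=27 take 7 → i++
[i=3,j=2] A[i]=10<=B[j]=27 take 10 → i++
[i=4,j=2] A[i]=15<=B[j]=27 take 15 → i++
[i=5,j=2] A[i]=21<=B[j]=27 take 21 → i++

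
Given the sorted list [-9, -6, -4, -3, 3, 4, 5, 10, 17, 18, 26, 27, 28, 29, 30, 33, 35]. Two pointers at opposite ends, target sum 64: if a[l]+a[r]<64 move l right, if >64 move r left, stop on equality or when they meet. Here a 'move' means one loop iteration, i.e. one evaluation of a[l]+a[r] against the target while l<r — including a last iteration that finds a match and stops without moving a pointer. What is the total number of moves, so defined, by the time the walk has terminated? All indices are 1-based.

l=1 r=17: -9+35=26 <64, l++
l=2 r=17: -6+35=29 <64, l++
l=3 r=17: -4+35=31 <64, l++
l=4 r=17: -3+35=32 <64, l++
l=5 r=17: 3+35=38 <64, l++
l=6 r=17: 4+35=39 <64, l++
l=7 r=17: 5+35=40 <64, l++
l=8 r=17: 10+35=45 <64, l++
l=9 r=17: 17+35=52 <64, l++
l=10 r=17: 18+35=53 <64, l++
l=11 r=17: 26+35=61 <64, l++
l=12 r=17: 27+35=62 <64, l++
l=13 r=17: 28+35=63 <64, l++
l=14 r=17: 29+35=64, found

14 moves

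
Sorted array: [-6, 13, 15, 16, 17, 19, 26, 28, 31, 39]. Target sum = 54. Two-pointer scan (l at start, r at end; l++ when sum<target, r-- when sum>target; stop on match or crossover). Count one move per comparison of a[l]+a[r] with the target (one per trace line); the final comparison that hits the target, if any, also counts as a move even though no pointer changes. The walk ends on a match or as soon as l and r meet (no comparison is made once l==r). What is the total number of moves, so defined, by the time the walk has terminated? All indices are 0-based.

3 moves

l=0 r=9: -6+39=33 <54, l++
l=1 r=9: 13+39=52 <54, l++
l=2 r=9: 15+39=54, found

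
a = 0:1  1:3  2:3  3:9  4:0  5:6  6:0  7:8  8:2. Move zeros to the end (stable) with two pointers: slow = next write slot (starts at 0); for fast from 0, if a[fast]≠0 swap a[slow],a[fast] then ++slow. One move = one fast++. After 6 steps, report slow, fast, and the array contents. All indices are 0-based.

slow=0 fast=0: a[fast]=1≠0 swap→a[0]=1, slow++,fast++
slow=1 fast=1: a[fast]=3≠0 swap→a[1]=3, slow++,fast++
slow=2 fast=2: a[fast]=3≠0 swap→a[2]=3, slow++,fast++
slow=3 fast=3: a[fast]=9≠0 swap→a[3]=9, slow++,fast++
slow=4 fast=4: a[fast]=0, fast++
slow=4 fast=5: a[fast]=6≠0 swap→a[4]=6, slow++,fast++

slow=5, fast=6, a=[1, 3, 3, 9, 6, 0, 0, 8, 2]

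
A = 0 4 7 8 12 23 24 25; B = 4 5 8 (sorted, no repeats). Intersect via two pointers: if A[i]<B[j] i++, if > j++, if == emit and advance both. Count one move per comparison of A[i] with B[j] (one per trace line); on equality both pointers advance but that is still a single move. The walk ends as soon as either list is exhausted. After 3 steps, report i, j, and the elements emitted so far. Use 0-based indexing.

[i=0,j=0] 0<4 → i++
[i=1,j=0] 4==4 emit → i++,j++
[i=2,j=1] 7>5 → j++

i=2, j=2, emitted=[4]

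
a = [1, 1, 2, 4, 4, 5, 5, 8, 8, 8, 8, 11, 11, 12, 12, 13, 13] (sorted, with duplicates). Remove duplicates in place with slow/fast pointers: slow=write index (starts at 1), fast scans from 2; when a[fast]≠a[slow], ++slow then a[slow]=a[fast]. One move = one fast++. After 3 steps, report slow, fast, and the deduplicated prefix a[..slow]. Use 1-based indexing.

(s=1,f=2) a[fast]=1=a[slow] dup → fast++
(s=1,f=3) a[fast]=2≠a[slow]=1 write a[2]=2 → slow++,fast++
(s=2,f=4) a[fast]=4≠a[slow]=2 write a[3]=4 → slow++,fast++

slow=3, fast=5, prefix=[1, 2, 4]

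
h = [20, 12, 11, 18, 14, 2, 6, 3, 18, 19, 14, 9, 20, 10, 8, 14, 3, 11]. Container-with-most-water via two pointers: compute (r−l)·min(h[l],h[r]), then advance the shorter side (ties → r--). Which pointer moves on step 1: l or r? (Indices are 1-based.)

r

l=1 r=18: min(20,11)*17=187 best=187 *, r--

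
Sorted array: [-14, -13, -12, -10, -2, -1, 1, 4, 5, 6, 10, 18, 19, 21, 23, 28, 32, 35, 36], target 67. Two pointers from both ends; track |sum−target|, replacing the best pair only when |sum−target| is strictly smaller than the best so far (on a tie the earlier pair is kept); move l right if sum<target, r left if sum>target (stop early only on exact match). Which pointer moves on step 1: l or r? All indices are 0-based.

l=0 r=18: -14+36=22 d=45 *, l++

l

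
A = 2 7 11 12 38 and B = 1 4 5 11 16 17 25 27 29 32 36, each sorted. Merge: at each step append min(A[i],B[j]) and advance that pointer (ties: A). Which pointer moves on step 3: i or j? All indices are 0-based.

i=0 j=0: A[i]=2>B[j]=1 take 1, j++
i=0 j=1: A[i]=2<=B[j]=4 take 2, i++
i=1 j=1: A[i]=7>B[j]=4 take 4, j++

j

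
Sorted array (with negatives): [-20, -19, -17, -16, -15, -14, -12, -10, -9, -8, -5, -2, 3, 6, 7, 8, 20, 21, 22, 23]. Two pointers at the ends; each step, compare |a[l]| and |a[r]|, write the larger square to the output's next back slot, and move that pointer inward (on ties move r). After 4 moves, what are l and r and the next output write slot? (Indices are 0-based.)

l=0 r=19: |-20|<=|23| out[19]=529, r--
l=0 r=18: |-20|<=|22| out[18]=484, r--
l=0 r=17: |-20|<=|21| out[17]=441, r--
l=0 r=16: |-20|<=|20| out[16]=400, r--

l=0, r=15, next write slot=15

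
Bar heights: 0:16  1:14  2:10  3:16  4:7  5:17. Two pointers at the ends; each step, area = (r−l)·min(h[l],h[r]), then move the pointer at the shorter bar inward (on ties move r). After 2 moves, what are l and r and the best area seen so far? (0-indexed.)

l=2, r=5, best area=80

l=0 r=5: min(16,17)*5=80 best=80 *, l++
l=1 r=5: min(14,17)*4=56 best=80, l++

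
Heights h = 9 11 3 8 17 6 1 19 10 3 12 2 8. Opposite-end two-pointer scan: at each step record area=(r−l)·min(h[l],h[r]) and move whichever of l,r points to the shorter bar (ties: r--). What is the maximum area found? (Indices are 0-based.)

l=0 r=12: min(9,8)*12=96 best=96 *, r--
l=0 r=11: min(9,2)*11=22 best=96, r--
l=0 r=10: min(9,12)*10=90 best=96, l++
l=1 r=10: min(11,12)*9=99 best=99 *, l++
l=2 r=10: min(3,12)*8=24 best=99, l++
l=3 r=10: min(8,12)*7=56 best=99, l++
l=4 r=10: min(17,12)*6=72 best=99, r--
l=4 r=9: min(17,3)*5=15 best=99, r--
l=4 r=8: min(17,10)*4=40 best=99, r--
l=4 r=7: min(17,19)*3=51 best=99, l++
l=5 r=7: min(6,19)*2=12 best=99, l++
l=6 r=7: min(1,19)*1=1 best=99, l++

max area = 99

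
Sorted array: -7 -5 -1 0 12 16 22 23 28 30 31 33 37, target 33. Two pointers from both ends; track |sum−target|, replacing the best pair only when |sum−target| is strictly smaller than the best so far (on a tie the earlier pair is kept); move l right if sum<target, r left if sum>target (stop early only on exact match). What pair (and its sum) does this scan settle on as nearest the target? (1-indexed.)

pair (0, 33) with sum 33 (|Δ|=0)

l=1 r=13: -7+37=30 d=3 *, l++
l=2 r=13: -5+37=32 d=1 *, l++
l=3 r=13: -1+37=36 d=3, r--
l=3 r=12: -1+33=32 d=1, l++
l=4 r=12: 0+33=33 d=0 *, stop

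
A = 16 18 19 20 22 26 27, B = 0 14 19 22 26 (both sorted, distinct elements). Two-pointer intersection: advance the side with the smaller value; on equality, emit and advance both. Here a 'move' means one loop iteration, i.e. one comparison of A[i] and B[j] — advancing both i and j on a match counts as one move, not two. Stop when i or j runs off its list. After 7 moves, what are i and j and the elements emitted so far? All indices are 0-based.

i=5, j=4, emitted=[19, 22]

[i=0,j=0] 16>0 → j++
[i=0,j=1] 16>14 → j++
[i=0,j=2] 16<19 → i++
[i=1,j=2] 18<19 → i++
[i=2,j=2] 19==19 emit → i++,j++
[i=3,j=3] 20<22 → i++
[i=4,j=3] 22==22 emit → i++,j++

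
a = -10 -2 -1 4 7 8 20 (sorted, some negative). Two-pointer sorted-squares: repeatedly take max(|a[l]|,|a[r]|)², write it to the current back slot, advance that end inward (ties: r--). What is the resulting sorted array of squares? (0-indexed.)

[1, 4, 16, 49, 64, 100, 400]

l=0 r=6: |-10|<=|20| out[6]=400, r--
l=0 r=5: |-10|>|8| out[5]=100, l++
l=1 r=5: |-2|<=|8| out[4]=64, r--
l=1 r=4: |-2|<=|7| out[3]=49, r--
l=1 r=3: |-2|<=|4| out[2]=16, r--
l=1 r=2: |-2|>|-1| out[1]=4, l++
l=2 r=2: |-1|<=|-1| out[0]=1, r--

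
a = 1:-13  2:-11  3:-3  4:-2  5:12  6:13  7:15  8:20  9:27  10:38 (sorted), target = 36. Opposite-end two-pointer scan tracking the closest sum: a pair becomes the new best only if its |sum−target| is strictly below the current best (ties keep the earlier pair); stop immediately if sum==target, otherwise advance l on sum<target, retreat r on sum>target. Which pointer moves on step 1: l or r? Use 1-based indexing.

l

[1,10] -13+38=25 d=11 * → l++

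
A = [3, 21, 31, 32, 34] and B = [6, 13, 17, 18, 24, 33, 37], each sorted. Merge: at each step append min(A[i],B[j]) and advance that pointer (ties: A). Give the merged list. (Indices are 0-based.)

[3, 6, 13, 17, 18, 21, 24, 31, 32, 33, 34, 37]

i=0 j=0: A[i]=3<=B[j]=6 take 3, i++
i=1 j=0: A[i]=21>B[j]=6 take 6, j++
i=1 j=1: A[i]=21>B[j]=13 take 13, j++
i=1 j=2: A[i]=21>B[j]=17 take 17, j++
i=1 j=3: A[i]=21>B[j]=18 take 18, j++
i=1 j=4: A[i]=21<=B[j]=24 take 21, i++
i=2 j=4: A[i]=31>B[j]=24 take 24, j++
i=2 j=5: A[i]=31<=B[j]=33 take 31, i++
i=3 j=5: A[i]=32<=B[j]=33 take 32, i++
i=4 j=5: A[i]=34>B[j]=33 take 33, j++
i=4 j=6: A[i]=34<=B[j]=37 take 34, i++
i=5 j=6: A done, take B[j]=37, j++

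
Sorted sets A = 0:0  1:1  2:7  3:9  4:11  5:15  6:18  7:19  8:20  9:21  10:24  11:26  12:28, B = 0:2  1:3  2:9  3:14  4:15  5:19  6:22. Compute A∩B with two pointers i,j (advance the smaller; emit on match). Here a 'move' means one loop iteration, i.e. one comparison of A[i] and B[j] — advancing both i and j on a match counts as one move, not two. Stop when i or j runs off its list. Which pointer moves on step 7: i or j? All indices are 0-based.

[i=0,j=0] 0<2 → i++
[i=1,j=0] 1<2 → i++
[i=2,j=0] 7>2 → j++
[i=2,j=1] 7>3 → j++
[i=2,j=2] 7<9 → i++
[i=3,j=2] 9==9 emit → i++,j++
[i=4,j=3] 11<14 → i++

i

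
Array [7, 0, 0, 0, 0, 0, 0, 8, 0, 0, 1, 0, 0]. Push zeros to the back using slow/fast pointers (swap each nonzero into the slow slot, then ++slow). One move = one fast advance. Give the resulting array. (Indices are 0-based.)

(s=0,f=0) a[fast]=7≠0 swap→a[0]=7 → slow++,fast++
(s=1,f=1) a[fast]=0 → fast++
(s=1,f=2) a[fast]=0 → fast++
(s=1,f=3) a[fast]=0 → fast++
(s=1,f=4) a[fast]=0 → fast++
(s=1,f=5) a[fast]=0 → fast++
(s=1,f=6) a[fast]=0 → fast++
(s=1,f=7) a[fast]=8≠0 swap→a[1]=8 → slow++,fast++
(s=2,f=8) a[fast]=0 → fast++
(s=2,f=9) a[fast]=0 → fast++
(s=2,f=10) a[fast]=1≠0 swap→a[2]=1 → slow++,fast++
(s=3,f=11) a[fast]=0 → fast++
(s=3,f=12) a[fast]=0 → fast++

[7, 8, 1, 0, 0, 0, 0, 0, 0, 0, 0, 0, 0]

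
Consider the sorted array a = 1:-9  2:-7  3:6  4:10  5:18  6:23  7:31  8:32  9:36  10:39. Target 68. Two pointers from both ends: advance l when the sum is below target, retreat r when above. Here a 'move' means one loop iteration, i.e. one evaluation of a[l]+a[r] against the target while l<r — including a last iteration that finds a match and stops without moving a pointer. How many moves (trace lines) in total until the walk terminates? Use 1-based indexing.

l=1 r=10: -9+39=30 <68, l++
l=2 r=10: -7+39=32 <68, l++
l=3 r=10: 6+39=45 <68, l++
l=4 r=10: 10+39=49 <68, l++
l=5 r=10: 18+39=57 <68, l++
l=6 r=10: 23+39=62 <68, l++
l=7 r=10: 31+39=70 >68, r--
l=7 r=9: 31+36=67 <68, l++
l=8 r=9: 32+36=68, found

9 moves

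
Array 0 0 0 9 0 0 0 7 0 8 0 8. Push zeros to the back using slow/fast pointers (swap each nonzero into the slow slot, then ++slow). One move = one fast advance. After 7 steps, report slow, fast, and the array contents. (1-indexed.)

slow=2, fast=8, a=[9, 0, 0, 0, 0, 0, 0, 7, 0, 8, 0, 8]

slow=1 fast=1: a[fast]=0, fast++
slow=1 fast=2: a[fast]=0, fast++
slow=1 fast=3: a[fast]=0, fast++
slow=1 fast=4: a[fast]=9≠0 swap→a[1]=9, slow++,fast++
slow=2 fast=5: a[fast]=0, fast++
slow=2 fast=6: a[fast]=0, fast++
slow=2 fast=7: a[fast]=0, fast++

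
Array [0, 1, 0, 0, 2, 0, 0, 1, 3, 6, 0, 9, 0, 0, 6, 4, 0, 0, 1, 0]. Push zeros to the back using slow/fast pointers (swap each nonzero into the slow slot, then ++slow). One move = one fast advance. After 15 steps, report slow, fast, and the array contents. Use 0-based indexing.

(s=0,f=0) a[fast]=0 → fast++
(s=0,f=1) a[fast]=1≠0 swap→a[0]=1 → slow++,fast++
(s=1,f=2) a[fast]=0 → fast++
(s=1,f=3) a[fast]=0 → fast++
(s=1,f=4) a[fast]=2≠0 swap→a[1]=2 → slow++,fast++
(s=2,f=5) a[fast]=0 → fast++
(s=2,f=6) a[fast]=0 → fast++
(s=2,f=7) a[fast]=1≠0 swap→a[2]=1 → slow++,fast++
(s=3,f=8) a[fast]=3≠0 swap→a[3]=3 → slow++,fast++
(s=4,f=9) a[fast]=6≠0 swap→a[4]=6 → slow++,fast++
(s=5,f=10) a[fast]=0 → fast++
(s=5,f=11) a[fast]=9≠0 swap→a[5]=9 → slow++,fast++
(s=6,f=12) a[fast]=0 → fast++
(s=6,f=13) a[fast]=0 → fast++
(s=6,f=14) a[fast]=6≠0 swap→a[6]=6 → slow++,fast++

slow=7, fast=15, a=[1, 2, 1, 3, 6, 9, 6, 0, 0, 0, 0, 0, 0, 0, 0, 4, 0, 0, 1, 0]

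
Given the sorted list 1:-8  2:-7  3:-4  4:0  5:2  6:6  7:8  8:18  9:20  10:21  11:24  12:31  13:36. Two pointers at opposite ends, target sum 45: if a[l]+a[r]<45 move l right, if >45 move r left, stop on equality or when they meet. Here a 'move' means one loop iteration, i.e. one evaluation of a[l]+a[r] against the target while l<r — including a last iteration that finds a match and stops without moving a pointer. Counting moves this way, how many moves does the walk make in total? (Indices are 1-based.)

12 moves

l=1 r=13: -8+36=28 <45, l++
l=2 r=13: -7+36=29 <45, l++
l=3 r=13: -4+36=32 <45, l++
l=4 r=13: 0+36=36 <45, l++
l=5 r=13: 2+36=38 <45, l++
l=6 r=13: 6+36=42 <45, l++
l=7 r=13: 8+36=44 <45, l++
l=8 r=13: 18+36=54 >45, r--
l=8 r=12: 18+31=49 >45, r--
l=8 r=11: 18+24=42 <45, l++
l=9 r=11: 20+24=44 <45, l++
l=10 r=11: 21+24=45, found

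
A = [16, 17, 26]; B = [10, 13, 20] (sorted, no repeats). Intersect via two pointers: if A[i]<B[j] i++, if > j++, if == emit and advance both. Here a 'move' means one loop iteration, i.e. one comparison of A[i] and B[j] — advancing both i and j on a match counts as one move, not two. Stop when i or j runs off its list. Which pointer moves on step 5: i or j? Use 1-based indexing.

j

i=1 j=1: 16>10, j++
i=1 j=2: 16>13, j++
i=1 j=3: 16<20, i++
i=2 j=3: 17<20, i++
i=3 j=3: 26>20, j++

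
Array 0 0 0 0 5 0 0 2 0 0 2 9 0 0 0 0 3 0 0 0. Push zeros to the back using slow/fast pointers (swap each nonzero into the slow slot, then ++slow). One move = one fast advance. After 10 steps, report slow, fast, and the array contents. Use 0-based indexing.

slow=0 fast=0: a[fast]=0, fast++
slow=0 fast=1: a[fast]=0, fast++
slow=0 fast=2: a[fast]=0, fast++
slow=0 fast=3: a[fast]=0, fast++
slow=0 fast=4: a[fast]=5≠0 swap→a[0]=5, slow++,fast++
slow=1 fast=5: a[fast]=0, fast++
slow=1 fast=6: a[fast]=0, fast++
slow=1 fast=7: a[fast]=2≠0 swap→a[1]=2, slow++,fast++
slow=2 fast=8: a[fast]=0, fast++
slow=2 fast=9: a[fast]=0, fast++

slow=2, fast=10, a=[5, 2, 0, 0, 0, 0, 0, 0, 0, 0, 2, 9, 0, 0, 0, 0, 3, 0, 0, 0]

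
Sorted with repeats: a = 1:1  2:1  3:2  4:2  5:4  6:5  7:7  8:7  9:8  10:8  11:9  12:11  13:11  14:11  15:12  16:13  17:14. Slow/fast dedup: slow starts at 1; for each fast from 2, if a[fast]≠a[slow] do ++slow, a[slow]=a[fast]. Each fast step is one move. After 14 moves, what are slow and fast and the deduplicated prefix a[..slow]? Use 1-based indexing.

slow=9, fast=16, prefix=[1, 2, 4, 5, 7, 8, 9, 11, 12]

(s=1,f=2) a[fast]=1=a[slow] dup → fast++
(s=1,f=3) a[fast]=2≠a[slow]=1 write a[2]=2 → slow++,fast++
(s=2,f=4) a[fast]=2=a[slow] dup → fast++
(s=2,f=5) a[fast]=4≠a[slow]=2 write a[3]=4 → slow++,fast++
(s=3,f=6) a[fast]=5≠a[slow]=4 write a[4]=5 → slow++,fast++
(s=4,f=7) a[fast]=7≠a[slow]=5 write a[5]=7 → slow++,fast++
(s=5,f=8) a[fast]=7=a[slow] dup → fast++
(s=5,f=9) a[fast]=8≠a[slow]=7 write a[6]=8 → slow++,fast++
(s=6,f=10) a[fast]=8=a[slow] dup → fast++
(s=6,f=11) a[fast]=9≠a[slow]=8 write a[7]=9 → slow++,fast++
(s=7,f=12) a[fast]=11≠a[slow]=9 write a[8]=11 → slow++,fast++
(s=8,f=13) a[fast]=11=a[slow] dup → fast++
(s=8,f=14) a[fast]=11=a[slow] dup → fast++
(s=8,f=15) a[fast]=12≠a[slow]=11 write a[9]=12 → slow++,fast++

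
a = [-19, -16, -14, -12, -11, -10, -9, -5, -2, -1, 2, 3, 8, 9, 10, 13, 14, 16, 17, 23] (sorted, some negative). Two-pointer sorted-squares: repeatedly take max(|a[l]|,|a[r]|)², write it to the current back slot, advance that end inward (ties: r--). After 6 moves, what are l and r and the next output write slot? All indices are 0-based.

[0,19] |-19|<=|23| out[19]=529 → r--
[0,18] |-19|>|17| out[18]=361 → l++
[1,18] |-16|<=|17| out[17]=289 → r--
[1,17] |-16|<=|16| out[16]=256 → r--
[1,16] |-16|>|14| out[15]=256 → l++
[2,16] |-14|<=|14| out[14]=196 → r--

l=2, r=15, next write slot=13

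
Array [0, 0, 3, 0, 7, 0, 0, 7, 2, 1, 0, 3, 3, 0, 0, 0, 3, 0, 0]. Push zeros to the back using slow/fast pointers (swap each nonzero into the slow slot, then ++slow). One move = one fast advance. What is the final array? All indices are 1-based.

[3, 7, 7, 2, 1, 3, 3, 3, 0, 0, 0, 0, 0, 0, 0, 0, 0, 0, 0]

(s=1,f=1) a[fast]=0 → fast++
(s=1,f=2) a[fast]=0 → fast++
(s=1,f=3) a[fast]=3≠0 swap→a[1]=3 → slow++,fast++
(s=2,f=4) a[fast]=0 → fast++
(s=2,f=5) a[fast]=7≠0 swap→a[2]=7 → slow++,fast++
(s=3,f=6) a[fast]=0 → fast++
(s=3,f=7) a[fast]=0 → fast++
(s=3,f=8) a[fast]=7≠0 swap→a[3]=7 → slow++,fast++
(s=4,f=9) a[fast]=2≠0 swap→a[4]=2 → slow++,fast++
(s=5,f=10) a[fast]=1≠0 swap→a[5]=1 → slow++,fast++
(s=6,f=11) a[fast]=0 → fast++
(s=6,f=12) a[fast]=3≠0 swap→a[6]=3 → slow++,fast++
(s=7,f=13) a[fast]=3≠0 swap→a[7]=3 → slow++,fast++
(s=8,f=14) a[fast]=0 → fast++
(s=8,f=15) a[fast]=0 → fast++
(s=8,f=16) a[fast]=0 → fast++
(s=8,f=17) a[fast]=3≠0 swap→a[8]=3 → slow++,fast++
(s=9,f=18) a[fast]=0 → fast++
(s=9,f=19) a[fast]=0 → fast++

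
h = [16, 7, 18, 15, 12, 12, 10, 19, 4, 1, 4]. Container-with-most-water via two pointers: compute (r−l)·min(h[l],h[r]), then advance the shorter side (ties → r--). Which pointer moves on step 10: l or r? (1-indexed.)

l=1 r=11: min(16,4)*10=40 best=40 *, r--
l=1 r=10: min(16,1)*9=9 best=40, r--
l=1 r=9: min(16,4)*8=32 best=40, r--
l=1 r=8: min(16,19)*7=112 best=112 *, l++
l=2 r=8: min(7,19)*6=42 best=112, l++
l=3 r=8: min(18,19)*5=90 best=112, l++
l=4 r=8: min(15,19)*4=60 best=112, l++
l=5 r=8: min(12,19)*3=36 best=112, l++
l=6 r=8: min(12,19)*2=24 best=112, l++
l=7 r=8: min(10,19)*1=10 best=112, l++

l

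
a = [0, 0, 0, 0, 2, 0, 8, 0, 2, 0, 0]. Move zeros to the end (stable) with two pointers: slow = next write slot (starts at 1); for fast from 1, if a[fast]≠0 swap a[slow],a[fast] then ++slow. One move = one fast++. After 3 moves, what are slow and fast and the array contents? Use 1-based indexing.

slow=1, fast=4, a=[0, 0, 0, 0, 2, 0, 8, 0, 2, 0, 0]

slow=1 fast=1: a[fast]=0, fast++
slow=1 fast=2: a[fast]=0, fast++
slow=1 fast=3: a[fast]=0, fast++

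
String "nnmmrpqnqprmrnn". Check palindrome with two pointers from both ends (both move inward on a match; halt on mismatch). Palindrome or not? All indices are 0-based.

l=0 r=14: 'n'=='n', l++,r--
l=1 r=13: 'n'=='n', l++,r--
l=2 r=12: 'm'!='r', stop

not a palindrome (mismatch at 2,12)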